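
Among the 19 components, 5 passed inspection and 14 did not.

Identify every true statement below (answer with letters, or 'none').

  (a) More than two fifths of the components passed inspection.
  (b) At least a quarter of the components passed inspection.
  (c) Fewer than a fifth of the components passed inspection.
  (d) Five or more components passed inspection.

|A| = 19, |A ∩ B| = 5, |A ∖ B| = 14.
(a) |A ∩ B| / |A| > 2/5: fails.
(b) |A ∩ B| / |A| ≥ 1/4: holds.
(c) |A ∩ B| / |A| < 1/5: fails.
(d) |A ∩ B| ≥ 5: holds.

(b), (d)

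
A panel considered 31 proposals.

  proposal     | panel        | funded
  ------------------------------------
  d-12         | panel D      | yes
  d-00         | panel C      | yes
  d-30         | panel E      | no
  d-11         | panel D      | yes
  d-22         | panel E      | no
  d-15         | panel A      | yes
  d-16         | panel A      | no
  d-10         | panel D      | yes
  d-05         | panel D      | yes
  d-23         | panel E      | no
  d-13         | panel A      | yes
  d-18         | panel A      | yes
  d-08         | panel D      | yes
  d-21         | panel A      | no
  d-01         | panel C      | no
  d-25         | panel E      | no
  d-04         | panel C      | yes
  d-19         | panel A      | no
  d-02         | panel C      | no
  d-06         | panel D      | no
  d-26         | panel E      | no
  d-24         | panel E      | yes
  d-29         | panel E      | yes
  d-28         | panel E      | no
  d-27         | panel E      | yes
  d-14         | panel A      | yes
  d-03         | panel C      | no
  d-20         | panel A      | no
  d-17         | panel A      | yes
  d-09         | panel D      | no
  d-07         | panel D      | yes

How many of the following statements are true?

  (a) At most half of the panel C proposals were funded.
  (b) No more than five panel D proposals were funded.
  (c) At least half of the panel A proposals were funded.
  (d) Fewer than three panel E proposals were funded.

2

(a) panel C: |A| = 5, |A ∩ B| = 2; needs |A ∩ B| ≤ |A ∖ B| — true.
(b) panel D: |A| = 8, |A ∩ B| = 6; needs |A ∩ B| ≤ 5 — false.
(c) panel A: |A| = 9, |A ∩ B| = 5; needs |A ∩ B| ≥ |A ∖ B| — true.
(d) panel E: |A| = 9, |A ∩ B| = 3; needs |A ∩ B| < 3 — false.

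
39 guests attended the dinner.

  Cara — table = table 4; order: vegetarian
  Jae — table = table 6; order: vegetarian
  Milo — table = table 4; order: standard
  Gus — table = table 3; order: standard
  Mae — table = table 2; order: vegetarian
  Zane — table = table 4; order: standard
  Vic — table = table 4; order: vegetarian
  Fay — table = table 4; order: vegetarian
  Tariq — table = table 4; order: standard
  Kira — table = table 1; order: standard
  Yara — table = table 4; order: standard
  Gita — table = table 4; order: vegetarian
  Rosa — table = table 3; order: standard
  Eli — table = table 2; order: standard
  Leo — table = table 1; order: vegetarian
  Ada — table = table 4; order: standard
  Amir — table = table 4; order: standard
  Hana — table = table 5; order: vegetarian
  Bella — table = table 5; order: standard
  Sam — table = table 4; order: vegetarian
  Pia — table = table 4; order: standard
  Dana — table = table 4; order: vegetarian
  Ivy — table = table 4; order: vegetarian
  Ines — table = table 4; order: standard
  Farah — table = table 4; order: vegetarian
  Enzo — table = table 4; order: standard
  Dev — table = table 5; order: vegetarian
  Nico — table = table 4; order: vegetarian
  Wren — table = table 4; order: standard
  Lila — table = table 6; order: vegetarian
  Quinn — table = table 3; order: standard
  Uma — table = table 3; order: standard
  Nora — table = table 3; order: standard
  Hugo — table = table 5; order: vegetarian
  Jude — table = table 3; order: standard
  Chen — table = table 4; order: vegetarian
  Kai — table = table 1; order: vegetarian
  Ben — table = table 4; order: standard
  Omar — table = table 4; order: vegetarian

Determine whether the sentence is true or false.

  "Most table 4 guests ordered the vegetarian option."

False

Truth condition: |A ∩ B| > |A ∖ B|.
|A| = 22, |A ∩ B| = 11, |A ∖ B| = 11.
11 = 11, so the statement is false.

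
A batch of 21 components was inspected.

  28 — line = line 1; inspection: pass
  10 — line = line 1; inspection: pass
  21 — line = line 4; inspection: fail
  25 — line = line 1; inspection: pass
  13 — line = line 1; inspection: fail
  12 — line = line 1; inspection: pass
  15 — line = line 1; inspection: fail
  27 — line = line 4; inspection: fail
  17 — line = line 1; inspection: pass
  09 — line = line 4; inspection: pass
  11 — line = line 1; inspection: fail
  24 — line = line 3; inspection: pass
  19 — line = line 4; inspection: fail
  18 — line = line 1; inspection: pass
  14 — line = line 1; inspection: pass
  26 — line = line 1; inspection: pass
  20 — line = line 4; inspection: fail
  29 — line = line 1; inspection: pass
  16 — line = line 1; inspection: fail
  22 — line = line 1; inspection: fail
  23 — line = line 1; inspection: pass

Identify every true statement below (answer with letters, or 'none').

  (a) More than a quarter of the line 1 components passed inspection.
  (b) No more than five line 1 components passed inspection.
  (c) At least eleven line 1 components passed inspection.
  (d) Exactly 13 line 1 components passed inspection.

|A| = 15, |A ∩ B| = 10, |A ∖ B| = 5.
(a) |A ∩ B| / |A| > 1/4: holds.
(b) |A ∩ B| ≤ 5: fails.
(c) |A ∩ B| ≥ 11: fails.
(d) |A ∩ B| = 13: fails.

(a)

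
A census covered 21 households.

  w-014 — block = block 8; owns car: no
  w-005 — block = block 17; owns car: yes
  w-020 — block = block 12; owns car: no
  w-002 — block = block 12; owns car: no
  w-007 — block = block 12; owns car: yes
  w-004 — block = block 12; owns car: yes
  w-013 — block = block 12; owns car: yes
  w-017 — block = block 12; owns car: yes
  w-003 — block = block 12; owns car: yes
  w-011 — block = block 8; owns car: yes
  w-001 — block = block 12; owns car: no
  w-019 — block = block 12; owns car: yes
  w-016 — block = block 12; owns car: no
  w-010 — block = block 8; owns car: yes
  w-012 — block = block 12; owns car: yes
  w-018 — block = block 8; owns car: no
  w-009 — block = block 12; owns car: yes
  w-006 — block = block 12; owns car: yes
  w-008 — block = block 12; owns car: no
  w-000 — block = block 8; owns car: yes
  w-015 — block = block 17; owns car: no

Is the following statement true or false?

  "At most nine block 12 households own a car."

True

Truth condition: |A ∩ B| ≤ 9.
A (the restrictor) = {w-020, w-002, w-007, w-004, w-013, w-017, w-003, w-001, w-019, w-016, w-012, w-009, w-006, w-008}, |A| = 14.
A ∩ B = {w-007, w-004, w-013, w-017, w-003, w-019, w-012, w-009, w-006}, so |A ∩ B| = 9.
|A ∩ B| = 9, so the statement is true.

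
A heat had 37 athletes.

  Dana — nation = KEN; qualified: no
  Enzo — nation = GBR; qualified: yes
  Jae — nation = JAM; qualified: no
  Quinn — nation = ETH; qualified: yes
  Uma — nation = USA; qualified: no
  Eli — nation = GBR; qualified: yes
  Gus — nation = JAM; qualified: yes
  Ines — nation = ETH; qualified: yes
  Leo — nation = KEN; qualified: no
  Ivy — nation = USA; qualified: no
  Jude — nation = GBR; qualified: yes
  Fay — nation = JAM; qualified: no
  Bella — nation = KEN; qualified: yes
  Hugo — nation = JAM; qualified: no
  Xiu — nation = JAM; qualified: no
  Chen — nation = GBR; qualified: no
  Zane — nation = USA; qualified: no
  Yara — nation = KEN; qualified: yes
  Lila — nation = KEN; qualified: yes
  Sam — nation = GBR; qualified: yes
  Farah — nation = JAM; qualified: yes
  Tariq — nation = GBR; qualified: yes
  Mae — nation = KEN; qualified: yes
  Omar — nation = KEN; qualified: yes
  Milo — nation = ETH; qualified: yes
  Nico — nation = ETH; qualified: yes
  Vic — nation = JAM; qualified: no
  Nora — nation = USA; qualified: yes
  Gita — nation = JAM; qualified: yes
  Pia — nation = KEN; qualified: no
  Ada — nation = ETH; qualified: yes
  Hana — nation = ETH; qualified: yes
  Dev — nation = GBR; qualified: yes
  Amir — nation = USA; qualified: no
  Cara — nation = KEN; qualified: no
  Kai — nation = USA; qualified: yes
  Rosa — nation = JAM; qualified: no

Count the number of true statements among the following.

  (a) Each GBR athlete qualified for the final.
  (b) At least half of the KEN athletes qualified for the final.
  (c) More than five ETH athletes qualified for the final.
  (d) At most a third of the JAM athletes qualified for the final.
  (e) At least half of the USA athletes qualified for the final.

3

(a) GBR: |A| = 7, |A ∩ B| = 6; needs A ⊆ B, i.e. every element of A is in B (|A ∖ B| = 0) — false.
(b) KEN: |A| = 9, |A ∩ B| = 5; needs |A ∩ B| ≥ |A ∖ B| — true.
(c) ETH: |A| = 6, |A ∩ B| = 6; needs |A ∩ B| > 5 — true.
(d) JAM: |A| = 9, |A ∩ B| = 3; needs |A ∩ B| / |A| ≤ 1/3 — true.
(e) USA: |A| = 6, |A ∩ B| = 2; needs |A ∩ B| ≥ |A ∖ B| — false.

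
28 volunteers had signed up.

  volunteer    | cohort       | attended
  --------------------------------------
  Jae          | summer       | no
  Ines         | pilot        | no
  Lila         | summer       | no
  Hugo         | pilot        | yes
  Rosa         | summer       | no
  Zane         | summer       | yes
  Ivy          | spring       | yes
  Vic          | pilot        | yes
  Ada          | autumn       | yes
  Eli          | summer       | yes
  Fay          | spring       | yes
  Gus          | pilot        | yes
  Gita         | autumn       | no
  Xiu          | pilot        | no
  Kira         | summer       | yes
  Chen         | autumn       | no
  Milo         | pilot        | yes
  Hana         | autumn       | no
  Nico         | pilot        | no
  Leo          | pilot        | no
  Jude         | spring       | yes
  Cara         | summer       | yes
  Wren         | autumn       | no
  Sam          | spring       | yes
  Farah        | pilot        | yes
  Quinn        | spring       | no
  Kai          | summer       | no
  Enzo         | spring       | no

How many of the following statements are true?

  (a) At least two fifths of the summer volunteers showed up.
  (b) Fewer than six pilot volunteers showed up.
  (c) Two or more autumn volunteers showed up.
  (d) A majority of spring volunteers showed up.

3

(a) summer: |A| = 8, |A ∩ B| = 4; needs |A ∩ B| / |A| ≥ 2/5 — true.
(b) pilot: |A| = 9, |A ∩ B| = 5; needs |A ∩ B| < 6 — true.
(c) autumn: |A| = 5, |A ∩ B| = 1; needs |A ∩ B| ≥ 2 — false.
(d) spring: |A| = 6, |A ∩ B| = 4; needs |A ∩ B| > |A ∖ B| — true.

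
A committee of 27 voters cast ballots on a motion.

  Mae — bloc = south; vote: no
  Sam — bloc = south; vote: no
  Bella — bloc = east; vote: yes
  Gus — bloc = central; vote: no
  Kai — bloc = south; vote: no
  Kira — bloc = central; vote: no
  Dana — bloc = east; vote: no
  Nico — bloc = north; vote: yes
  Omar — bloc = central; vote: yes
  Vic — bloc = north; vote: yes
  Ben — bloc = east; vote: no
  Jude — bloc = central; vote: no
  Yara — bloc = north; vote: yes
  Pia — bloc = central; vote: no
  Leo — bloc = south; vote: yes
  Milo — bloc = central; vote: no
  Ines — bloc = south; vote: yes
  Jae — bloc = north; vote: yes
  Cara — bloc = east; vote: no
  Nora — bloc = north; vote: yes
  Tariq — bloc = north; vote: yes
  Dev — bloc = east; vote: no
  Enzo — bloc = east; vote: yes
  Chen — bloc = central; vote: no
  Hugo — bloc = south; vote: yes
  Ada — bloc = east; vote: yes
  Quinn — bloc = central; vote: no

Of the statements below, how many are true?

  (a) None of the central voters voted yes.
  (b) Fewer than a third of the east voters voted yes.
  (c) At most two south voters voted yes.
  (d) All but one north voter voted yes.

(a) central: |A| = 8, |A ∩ B| = 1; needs A ∩ B = ∅ (|A ∩ B| = 0) — false.
(b) east: |A| = 7, |A ∩ B| = 3; needs |A ∩ B| / |A| < 1/3 — false.
(c) south: |A| = 6, |A ∩ B| = 3; needs |A ∩ B| ≤ 2 — false.
(d) north: |A| = 6, |A ∩ B| = 6; needs |A ∖ B| = 1 — false.

0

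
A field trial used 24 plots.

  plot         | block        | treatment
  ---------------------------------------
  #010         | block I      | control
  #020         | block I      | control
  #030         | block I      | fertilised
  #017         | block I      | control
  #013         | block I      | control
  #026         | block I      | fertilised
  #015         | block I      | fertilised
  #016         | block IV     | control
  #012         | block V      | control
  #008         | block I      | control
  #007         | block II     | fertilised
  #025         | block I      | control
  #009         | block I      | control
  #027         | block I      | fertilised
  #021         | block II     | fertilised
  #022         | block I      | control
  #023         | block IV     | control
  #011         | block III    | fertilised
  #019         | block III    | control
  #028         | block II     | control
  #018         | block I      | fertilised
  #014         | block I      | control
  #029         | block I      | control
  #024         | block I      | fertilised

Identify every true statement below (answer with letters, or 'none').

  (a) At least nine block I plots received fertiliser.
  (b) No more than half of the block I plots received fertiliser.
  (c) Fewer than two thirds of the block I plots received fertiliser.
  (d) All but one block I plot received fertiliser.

|A| = 16, |A ∩ B| = 6, |A ∖ B| = 10.
(a) |A ∩ B| ≥ 9: fails.
(b) |A ∩ B| ≤ |A ∖ B|: holds.
(c) |A ∩ B| / |A| < 2/3: holds.
(d) |A ∖ B| = 1: fails.

(b), (c)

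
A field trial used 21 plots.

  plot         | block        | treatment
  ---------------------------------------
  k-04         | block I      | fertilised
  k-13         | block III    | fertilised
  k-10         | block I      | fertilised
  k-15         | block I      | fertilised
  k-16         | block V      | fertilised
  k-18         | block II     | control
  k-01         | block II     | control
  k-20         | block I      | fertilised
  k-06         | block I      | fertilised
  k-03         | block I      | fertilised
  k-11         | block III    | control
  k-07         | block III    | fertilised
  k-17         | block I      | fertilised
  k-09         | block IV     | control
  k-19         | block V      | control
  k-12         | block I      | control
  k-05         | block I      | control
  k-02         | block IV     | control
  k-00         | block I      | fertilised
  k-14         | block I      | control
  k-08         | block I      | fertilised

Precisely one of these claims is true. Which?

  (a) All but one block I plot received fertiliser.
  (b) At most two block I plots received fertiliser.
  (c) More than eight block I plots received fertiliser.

(c)

|A| = 12, |A ∩ B| = 9, |A ∖ B| = 3.
(a) requires |A ∖ B| = 1: false.
(b) requires |A ∩ B| ≤ 2: false.
(c) requires |A ∩ B| > 8: true.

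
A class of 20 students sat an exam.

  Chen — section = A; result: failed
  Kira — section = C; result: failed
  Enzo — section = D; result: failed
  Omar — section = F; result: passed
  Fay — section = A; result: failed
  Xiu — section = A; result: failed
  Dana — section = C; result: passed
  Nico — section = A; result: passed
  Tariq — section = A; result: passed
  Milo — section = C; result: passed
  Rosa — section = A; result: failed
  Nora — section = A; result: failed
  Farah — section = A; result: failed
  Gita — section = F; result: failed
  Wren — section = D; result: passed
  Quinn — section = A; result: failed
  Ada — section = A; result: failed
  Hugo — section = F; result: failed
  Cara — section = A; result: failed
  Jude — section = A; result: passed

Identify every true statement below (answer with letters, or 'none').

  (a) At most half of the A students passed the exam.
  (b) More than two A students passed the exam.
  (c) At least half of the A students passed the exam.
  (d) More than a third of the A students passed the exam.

|A| = 12, |A ∩ B| = 3, |A ∖ B| = 9.
(a) |A ∩ B| ≤ |A ∖ B|: holds.
(b) |A ∩ B| > 2: holds.
(c) |A ∩ B| ≥ |A ∖ B|: fails.
(d) |A ∩ B| / |A| > 1/3: fails.

(a), (b)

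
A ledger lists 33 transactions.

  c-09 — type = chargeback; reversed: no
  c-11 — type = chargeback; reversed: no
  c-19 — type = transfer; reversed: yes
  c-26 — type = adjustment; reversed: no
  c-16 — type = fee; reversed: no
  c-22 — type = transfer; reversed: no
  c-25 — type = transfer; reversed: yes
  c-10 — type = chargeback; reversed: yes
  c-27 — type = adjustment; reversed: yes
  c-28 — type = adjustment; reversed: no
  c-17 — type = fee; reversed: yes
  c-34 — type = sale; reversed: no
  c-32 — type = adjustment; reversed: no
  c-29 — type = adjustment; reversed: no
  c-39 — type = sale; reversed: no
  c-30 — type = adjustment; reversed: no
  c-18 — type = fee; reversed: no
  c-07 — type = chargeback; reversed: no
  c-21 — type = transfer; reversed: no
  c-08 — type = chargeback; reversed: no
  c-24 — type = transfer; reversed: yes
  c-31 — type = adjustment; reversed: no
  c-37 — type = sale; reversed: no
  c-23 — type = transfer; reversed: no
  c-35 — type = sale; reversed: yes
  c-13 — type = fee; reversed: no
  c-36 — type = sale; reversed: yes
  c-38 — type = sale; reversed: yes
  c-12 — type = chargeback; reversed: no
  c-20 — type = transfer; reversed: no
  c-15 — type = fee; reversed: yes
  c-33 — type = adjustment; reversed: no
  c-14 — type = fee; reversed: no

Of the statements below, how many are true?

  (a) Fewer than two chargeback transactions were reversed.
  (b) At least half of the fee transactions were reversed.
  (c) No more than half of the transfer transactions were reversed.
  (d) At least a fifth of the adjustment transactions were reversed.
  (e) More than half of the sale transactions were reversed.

2

(a) chargeback: |A| = 6, |A ∩ B| = 1; needs |A ∩ B| < 2 — true.
(b) fee: |A| = 6, |A ∩ B| = 2; needs |A ∩ B| ≥ |A ∖ B| — false.
(c) transfer: |A| = 7, |A ∩ B| = 3; needs |A ∩ B| ≤ |A ∖ B| — true.
(d) adjustment: |A| = 8, |A ∩ B| = 1; needs |A ∩ B| / |A| ≥ 1/5 — false.
(e) sale: |A| = 6, |A ∩ B| = 3; needs |A ∩ B| > |A ∖ B| — false.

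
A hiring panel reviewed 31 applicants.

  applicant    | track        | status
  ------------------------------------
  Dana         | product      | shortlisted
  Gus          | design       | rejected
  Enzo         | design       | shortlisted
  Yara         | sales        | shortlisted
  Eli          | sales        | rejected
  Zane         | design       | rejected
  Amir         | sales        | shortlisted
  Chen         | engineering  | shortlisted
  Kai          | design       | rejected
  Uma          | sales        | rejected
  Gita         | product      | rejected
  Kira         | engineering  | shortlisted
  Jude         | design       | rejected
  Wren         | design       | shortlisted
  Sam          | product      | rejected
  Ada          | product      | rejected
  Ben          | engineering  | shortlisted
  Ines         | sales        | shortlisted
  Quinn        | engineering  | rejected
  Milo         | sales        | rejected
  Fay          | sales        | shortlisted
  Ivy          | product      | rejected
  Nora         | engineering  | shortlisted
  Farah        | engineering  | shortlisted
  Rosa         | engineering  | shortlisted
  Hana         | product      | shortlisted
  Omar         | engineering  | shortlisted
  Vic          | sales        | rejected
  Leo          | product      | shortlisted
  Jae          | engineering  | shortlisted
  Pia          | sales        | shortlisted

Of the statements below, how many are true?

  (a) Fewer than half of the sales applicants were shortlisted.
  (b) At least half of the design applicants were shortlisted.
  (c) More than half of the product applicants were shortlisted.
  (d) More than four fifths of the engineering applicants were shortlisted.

1

(a) sales: |A| = 9, |A ∩ B| = 5; needs |A ∩ B| < |A ∖ B| — false.
(b) design: |A| = 6, |A ∩ B| = 2; needs |A ∩ B| ≥ |A ∖ B| — false.
(c) product: |A| = 7, |A ∩ B| = 3; needs |A ∩ B| > |A ∖ B| — false.
(d) engineering: |A| = 9, |A ∩ B| = 8; needs |A ∩ B| / |A| > 4/5 — true.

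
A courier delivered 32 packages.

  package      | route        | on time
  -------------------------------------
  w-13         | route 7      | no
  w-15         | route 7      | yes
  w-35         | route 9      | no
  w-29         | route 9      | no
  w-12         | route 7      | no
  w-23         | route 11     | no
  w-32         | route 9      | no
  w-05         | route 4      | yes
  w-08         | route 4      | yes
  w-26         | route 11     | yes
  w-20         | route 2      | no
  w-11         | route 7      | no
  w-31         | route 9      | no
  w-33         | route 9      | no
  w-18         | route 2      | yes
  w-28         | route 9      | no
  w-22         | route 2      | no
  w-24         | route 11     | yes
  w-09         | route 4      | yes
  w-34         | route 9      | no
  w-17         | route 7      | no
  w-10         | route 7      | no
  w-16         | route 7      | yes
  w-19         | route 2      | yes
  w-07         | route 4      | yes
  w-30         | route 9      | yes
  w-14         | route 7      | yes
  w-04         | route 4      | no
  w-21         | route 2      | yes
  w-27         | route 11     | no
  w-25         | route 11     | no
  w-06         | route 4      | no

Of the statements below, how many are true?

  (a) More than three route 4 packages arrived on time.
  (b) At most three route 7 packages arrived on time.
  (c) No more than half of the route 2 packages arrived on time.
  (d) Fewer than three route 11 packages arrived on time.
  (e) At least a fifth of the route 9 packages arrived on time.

(a) route 4: |A| = 6, |A ∩ B| = 4; needs |A ∩ B| > 3 — true.
(b) route 7: |A| = 8, |A ∩ B| = 3; needs |A ∩ B| ≤ 3 — true.
(c) route 2: |A| = 5, |A ∩ B| = 3; needs |A ∩ B| ≤ |A ∖ B| — false.
(d) route 11: |A| = 5, |A ∩ B| = 2; needs |A ∩ B| < 3 — true.
(e) route 9: |A| = 8, |A ∩ B| = 1; needs |A ∩ B| / |A| ≥ 1/5 — false.

3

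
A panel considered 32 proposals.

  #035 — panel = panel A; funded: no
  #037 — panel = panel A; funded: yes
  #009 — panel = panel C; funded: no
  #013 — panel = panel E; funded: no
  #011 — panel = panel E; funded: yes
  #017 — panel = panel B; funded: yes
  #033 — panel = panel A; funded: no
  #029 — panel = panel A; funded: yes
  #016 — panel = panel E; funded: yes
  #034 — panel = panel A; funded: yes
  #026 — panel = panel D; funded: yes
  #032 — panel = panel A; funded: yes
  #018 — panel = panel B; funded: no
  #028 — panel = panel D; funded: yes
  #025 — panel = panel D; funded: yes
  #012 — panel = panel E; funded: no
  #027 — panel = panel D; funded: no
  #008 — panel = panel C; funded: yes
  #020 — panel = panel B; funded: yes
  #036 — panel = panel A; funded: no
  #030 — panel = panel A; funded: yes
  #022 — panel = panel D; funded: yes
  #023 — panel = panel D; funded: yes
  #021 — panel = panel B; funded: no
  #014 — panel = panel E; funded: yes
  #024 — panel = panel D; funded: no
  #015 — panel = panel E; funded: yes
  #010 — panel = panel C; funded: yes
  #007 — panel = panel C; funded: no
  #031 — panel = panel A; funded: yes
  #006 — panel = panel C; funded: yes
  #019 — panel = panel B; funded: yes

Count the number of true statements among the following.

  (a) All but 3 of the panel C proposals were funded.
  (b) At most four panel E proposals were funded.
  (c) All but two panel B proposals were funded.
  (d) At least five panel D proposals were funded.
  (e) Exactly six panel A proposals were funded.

(a) panel C: |A| = 5, |A ∩ B| = 3; needs |A ∖ B| = 3 — false.
(b) panel E: |A| = 6, |A ∩ B| = 4; needs |A ∩ B| ≤ 4 — true.
(c) panel B: |A| = 5, |A ∩ B| = 3; needs |A ∖ B| = 2 — true.
(d) panel D: |A| = 7, |A ∩ B| = 5; needs |A ∩ B| ≥ 5 — true.
(e) panel A: |A| = 9, |A ∩ B| = 6; needs |A ∩ B| = 6 — true.

4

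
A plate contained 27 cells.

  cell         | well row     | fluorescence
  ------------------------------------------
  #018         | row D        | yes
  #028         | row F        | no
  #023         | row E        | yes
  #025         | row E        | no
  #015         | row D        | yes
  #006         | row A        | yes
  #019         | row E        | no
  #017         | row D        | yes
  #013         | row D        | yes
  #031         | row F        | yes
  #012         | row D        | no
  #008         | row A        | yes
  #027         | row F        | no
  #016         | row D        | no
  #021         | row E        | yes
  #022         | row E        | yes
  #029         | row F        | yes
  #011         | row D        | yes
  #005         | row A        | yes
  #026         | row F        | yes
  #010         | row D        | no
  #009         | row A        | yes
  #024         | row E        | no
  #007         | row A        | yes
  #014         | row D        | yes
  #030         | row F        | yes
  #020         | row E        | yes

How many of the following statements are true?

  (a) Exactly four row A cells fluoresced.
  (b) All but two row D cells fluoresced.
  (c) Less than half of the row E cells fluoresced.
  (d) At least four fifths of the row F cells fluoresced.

0

(a) row A: |A| = 5, |A ∩ B| = 5; needs |A ∩ B| = 4 — false.
(b) row D: |A| = 9, |A ∩ B| = 6; needs |A ∖ B| = 2 — false.
(c) row E: |A| = 7, |A ∩ B| = 4; needs |A ∩ B| < |A ∖ B| — false.
(d) row F: |A| = 6, |A ∩ B| = 4; needs |A ∩ B| / |A| ≥ 4/5 — false.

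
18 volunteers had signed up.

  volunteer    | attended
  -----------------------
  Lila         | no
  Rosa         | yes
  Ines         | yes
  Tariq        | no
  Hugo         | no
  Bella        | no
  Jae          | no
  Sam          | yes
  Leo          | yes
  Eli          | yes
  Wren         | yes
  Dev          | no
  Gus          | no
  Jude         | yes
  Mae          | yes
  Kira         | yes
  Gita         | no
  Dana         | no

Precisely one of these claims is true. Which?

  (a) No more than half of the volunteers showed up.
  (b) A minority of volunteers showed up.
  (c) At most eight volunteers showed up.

|A| = 18, |A ∩ B| = 9, |A ∖ B| = 9.
(a) requires |A ∩ B| ≤ |A ∖ B|: true.
(b) requires |A ∩ B| < |A ∖ B|: false.
(c) requires |A ∩ B| ≤ 8: false.

(a)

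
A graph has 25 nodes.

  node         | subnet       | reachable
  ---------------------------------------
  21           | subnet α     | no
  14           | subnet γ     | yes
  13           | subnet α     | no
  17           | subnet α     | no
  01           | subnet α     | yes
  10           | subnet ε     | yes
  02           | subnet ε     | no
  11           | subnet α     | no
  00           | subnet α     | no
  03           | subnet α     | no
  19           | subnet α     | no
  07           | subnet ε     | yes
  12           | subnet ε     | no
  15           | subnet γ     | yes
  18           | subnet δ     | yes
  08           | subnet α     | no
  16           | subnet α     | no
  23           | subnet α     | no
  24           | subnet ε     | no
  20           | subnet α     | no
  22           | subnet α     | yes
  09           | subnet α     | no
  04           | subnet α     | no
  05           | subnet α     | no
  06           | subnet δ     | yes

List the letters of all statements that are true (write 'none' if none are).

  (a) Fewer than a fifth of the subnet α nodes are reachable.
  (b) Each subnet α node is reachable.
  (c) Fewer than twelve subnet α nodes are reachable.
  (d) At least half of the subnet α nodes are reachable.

|A| = 16, |A ∩ B| = 2, |A ∖ B| = 14.
(a) |A ∩ B| / |A| < 1/5: holds.
(b) A ⊆ B, i.e. every element of A is in B (|A ∖ B| = 0): fails.
(c) |A ∩ B| < 12: holds.
(d) |A ∩ B| ≥ |A ∖ B|: fails.

(a), (c)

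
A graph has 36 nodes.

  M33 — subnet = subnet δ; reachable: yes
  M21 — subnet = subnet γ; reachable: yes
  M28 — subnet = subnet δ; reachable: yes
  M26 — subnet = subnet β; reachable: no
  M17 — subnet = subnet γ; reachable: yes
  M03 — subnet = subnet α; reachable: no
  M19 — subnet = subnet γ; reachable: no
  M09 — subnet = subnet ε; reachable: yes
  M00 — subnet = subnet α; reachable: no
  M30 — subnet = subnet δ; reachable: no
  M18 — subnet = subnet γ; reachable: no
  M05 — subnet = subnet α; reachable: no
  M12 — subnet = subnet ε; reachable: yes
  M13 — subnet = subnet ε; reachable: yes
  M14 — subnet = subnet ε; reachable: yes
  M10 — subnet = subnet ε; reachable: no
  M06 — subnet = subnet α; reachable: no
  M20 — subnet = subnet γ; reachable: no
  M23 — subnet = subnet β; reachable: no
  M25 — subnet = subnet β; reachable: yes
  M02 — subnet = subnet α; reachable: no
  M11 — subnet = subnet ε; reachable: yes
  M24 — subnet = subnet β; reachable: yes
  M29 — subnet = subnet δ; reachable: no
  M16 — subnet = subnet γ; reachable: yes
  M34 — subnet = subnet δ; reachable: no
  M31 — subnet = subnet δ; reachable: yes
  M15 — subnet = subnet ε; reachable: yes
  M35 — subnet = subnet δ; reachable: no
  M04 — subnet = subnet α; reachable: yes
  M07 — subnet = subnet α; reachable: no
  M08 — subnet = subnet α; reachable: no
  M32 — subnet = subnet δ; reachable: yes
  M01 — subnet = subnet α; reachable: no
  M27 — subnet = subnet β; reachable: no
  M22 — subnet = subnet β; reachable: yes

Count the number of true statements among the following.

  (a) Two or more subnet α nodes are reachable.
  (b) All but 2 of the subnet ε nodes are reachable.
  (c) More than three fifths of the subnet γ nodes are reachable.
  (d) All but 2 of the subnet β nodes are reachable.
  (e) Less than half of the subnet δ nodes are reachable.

(a) subnet α: |A| = 9, |A ∩ B| = 1; needs |A ∩ B| ≥ 2 — false.
(b) subnet ε: |A| = 7, |A ∩ B| = 6; needs |A ∖ B| = 2 — false.
(c) subnet γ: |A| = 6, |A ∩ B| = 3; needs |A ∩ B| / |A| > 3/5 — false.
(d) subnet β: |A| = 6, |A ∩ B| = 3; needs |A ∖ B| = 2 — false.
(e) subnet δ: |A| = 8, |A ∩ B| = 4; needs |A ∩ B| < |A ∖ B| — false.

0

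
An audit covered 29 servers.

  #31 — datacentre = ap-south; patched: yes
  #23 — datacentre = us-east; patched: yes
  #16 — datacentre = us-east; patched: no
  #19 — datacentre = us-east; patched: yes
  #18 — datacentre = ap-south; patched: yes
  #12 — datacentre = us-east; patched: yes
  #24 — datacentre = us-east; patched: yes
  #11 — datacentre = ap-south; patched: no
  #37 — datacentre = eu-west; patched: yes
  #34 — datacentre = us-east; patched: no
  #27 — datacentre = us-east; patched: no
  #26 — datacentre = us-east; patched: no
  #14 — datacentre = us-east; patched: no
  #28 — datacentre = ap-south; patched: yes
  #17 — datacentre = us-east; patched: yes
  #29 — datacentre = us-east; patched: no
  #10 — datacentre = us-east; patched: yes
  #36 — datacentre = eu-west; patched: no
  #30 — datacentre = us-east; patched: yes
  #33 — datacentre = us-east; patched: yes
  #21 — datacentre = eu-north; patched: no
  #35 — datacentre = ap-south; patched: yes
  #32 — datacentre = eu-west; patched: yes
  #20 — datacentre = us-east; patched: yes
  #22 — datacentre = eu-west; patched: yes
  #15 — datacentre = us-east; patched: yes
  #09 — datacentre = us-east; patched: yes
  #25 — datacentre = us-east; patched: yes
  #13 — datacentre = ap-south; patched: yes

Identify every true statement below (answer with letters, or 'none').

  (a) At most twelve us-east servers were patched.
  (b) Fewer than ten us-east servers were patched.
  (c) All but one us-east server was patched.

(a)

|A| = 18, |A ∩ B| = 12, |A ∖ B| = 6.
(a) |A ∩ B| ≤ 12: holds.
(b) |A ∩ B| < 10: fails.
(c) |A ∖ B| = 1: fails.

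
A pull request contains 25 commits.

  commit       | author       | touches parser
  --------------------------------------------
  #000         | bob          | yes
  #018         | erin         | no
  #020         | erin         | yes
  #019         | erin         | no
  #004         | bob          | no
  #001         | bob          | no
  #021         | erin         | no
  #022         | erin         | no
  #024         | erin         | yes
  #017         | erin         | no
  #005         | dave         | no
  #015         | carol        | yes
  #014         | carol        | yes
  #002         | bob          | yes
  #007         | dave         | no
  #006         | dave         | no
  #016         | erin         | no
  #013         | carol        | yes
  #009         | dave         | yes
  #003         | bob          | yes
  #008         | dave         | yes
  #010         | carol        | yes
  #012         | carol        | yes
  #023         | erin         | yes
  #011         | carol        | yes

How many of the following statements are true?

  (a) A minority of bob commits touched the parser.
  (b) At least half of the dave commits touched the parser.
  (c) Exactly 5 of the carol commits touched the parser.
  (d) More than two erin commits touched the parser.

(a) bob: |A| = 5, |A ∩ B| = 3; needs |A ∩ B| < |A ∖ B| — false.
(b) dave: |A| = 5, |A ∩ B| = 2; needs |A ∩ B| ≥ |A ∖ B| — false.
(c) carol: |A| = 6, |A ∩ B| = 6; needs |A ∩ B| = 5 — false.
(d) erin: |A| = 9, |A ∩ B| = 3; needs |A ∩ B| > 2 — true.

1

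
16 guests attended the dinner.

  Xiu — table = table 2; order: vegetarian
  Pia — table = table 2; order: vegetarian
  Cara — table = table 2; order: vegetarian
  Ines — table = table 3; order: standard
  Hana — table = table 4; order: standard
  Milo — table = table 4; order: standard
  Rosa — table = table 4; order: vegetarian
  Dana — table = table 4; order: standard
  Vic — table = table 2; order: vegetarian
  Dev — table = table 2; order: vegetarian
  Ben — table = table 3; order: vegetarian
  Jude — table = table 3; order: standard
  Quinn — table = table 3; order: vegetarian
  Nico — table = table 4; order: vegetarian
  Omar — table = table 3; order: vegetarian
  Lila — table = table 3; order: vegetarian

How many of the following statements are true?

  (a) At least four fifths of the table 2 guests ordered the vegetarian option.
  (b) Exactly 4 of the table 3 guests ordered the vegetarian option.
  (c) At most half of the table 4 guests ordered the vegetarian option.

3

(a) table 2: |A| = 5, |A ∩ B| = 5; needs |A ∩ B| / |A| ≥ 4/5 — true.
(b) table 3: |A| = 6, |A ∩ B| = 4; needs |A ∩ B| = 4 — true.
(c) table 4: |A| = 5, |A ∩ B| = 2; needs |A ∩ B| ≤ |A ∖ B| — true.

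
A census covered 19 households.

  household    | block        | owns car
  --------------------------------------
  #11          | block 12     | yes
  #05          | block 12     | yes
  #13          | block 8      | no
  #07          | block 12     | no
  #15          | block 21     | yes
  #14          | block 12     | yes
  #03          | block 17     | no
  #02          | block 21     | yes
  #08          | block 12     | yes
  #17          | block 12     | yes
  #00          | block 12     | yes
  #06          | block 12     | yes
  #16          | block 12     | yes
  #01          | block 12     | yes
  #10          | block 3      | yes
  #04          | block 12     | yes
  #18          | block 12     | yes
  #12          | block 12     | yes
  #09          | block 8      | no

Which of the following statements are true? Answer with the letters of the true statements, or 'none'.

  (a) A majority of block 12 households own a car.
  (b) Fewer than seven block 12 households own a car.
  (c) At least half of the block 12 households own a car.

(a), (c)

|A| = 13, |A ∩ B| = 12, |A ∖ B| = 1.
(a) |A ∩ B| > |A ∖ B|: holds.
(b) |A ∩ B| < 7: fails.
(c) |A ∩ B| ≥ |A ∖ B|: holds.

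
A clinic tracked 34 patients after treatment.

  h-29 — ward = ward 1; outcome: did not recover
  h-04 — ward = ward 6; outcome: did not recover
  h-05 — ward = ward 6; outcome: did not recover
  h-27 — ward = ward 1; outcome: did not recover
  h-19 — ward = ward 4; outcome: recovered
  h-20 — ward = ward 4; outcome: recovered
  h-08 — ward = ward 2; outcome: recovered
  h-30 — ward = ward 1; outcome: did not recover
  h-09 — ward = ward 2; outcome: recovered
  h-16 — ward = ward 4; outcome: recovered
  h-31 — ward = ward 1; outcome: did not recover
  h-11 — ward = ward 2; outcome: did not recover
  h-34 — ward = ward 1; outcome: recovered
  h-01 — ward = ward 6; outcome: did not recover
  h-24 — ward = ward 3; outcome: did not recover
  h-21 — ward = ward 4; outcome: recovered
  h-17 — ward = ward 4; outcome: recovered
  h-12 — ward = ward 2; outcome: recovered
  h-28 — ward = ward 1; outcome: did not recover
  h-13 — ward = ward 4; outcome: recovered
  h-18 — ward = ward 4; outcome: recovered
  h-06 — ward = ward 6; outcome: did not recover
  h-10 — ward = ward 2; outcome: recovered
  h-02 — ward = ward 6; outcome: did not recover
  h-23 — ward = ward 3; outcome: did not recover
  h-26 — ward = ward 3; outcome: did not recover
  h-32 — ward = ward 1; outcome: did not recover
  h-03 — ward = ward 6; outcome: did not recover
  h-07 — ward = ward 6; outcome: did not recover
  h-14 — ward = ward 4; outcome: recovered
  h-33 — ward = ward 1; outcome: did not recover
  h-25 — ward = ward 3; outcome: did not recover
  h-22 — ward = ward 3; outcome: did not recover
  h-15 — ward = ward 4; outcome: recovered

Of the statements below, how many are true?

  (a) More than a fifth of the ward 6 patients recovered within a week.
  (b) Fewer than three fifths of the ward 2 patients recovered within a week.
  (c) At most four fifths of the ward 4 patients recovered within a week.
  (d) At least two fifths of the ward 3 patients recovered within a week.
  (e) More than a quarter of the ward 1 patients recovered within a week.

0

(a) ward 6: |A| = 7, |A ∩ B| = 0; needs |A ∩ B| / |A| > 1/5 — false.
(b) ward 2: |A| = 5, |A ∩ B| = 4; needs |A ∩ B| / |A| < 3/5 — false.
(c) ward 4: |A| = 9, |A ∩ B| = 9; needs |A ∩ B| / |A| ≤ 4/5 — false.
(d) ward 3: |A| = 5, |A ∩ B| = 0; needs |A ∩ B| / |A| ≥ 2/5 — false.
(e) ward 1: |A| = 8, |A ∩ B| = 1; needs |A ∩ B| / |A| > 1/4 — false.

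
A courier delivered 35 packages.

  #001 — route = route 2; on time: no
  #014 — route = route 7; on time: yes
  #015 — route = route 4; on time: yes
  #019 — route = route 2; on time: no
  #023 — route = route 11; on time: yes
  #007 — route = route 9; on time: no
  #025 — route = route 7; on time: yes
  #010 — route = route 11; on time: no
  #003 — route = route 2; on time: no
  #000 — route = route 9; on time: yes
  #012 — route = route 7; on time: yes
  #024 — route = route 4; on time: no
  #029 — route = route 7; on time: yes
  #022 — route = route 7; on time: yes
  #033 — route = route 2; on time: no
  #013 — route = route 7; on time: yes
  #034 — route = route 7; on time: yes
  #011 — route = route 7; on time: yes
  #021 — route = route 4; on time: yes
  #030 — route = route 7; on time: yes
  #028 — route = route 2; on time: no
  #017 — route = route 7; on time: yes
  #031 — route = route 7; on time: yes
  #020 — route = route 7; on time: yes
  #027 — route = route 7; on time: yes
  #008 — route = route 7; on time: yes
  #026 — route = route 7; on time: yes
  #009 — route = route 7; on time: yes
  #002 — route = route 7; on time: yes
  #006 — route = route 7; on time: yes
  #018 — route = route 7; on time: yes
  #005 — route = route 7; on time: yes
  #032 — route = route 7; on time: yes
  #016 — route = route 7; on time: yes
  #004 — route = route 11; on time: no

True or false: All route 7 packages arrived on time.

True

'All route 7 packages arrived on time' holds iff A ⊆ B, i.e. every element of A is in B (|A ∖ B| = 0).
|A| = 22, |A ∩ B| = 22, |A ∖ B| = 0.
So the statement is true.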